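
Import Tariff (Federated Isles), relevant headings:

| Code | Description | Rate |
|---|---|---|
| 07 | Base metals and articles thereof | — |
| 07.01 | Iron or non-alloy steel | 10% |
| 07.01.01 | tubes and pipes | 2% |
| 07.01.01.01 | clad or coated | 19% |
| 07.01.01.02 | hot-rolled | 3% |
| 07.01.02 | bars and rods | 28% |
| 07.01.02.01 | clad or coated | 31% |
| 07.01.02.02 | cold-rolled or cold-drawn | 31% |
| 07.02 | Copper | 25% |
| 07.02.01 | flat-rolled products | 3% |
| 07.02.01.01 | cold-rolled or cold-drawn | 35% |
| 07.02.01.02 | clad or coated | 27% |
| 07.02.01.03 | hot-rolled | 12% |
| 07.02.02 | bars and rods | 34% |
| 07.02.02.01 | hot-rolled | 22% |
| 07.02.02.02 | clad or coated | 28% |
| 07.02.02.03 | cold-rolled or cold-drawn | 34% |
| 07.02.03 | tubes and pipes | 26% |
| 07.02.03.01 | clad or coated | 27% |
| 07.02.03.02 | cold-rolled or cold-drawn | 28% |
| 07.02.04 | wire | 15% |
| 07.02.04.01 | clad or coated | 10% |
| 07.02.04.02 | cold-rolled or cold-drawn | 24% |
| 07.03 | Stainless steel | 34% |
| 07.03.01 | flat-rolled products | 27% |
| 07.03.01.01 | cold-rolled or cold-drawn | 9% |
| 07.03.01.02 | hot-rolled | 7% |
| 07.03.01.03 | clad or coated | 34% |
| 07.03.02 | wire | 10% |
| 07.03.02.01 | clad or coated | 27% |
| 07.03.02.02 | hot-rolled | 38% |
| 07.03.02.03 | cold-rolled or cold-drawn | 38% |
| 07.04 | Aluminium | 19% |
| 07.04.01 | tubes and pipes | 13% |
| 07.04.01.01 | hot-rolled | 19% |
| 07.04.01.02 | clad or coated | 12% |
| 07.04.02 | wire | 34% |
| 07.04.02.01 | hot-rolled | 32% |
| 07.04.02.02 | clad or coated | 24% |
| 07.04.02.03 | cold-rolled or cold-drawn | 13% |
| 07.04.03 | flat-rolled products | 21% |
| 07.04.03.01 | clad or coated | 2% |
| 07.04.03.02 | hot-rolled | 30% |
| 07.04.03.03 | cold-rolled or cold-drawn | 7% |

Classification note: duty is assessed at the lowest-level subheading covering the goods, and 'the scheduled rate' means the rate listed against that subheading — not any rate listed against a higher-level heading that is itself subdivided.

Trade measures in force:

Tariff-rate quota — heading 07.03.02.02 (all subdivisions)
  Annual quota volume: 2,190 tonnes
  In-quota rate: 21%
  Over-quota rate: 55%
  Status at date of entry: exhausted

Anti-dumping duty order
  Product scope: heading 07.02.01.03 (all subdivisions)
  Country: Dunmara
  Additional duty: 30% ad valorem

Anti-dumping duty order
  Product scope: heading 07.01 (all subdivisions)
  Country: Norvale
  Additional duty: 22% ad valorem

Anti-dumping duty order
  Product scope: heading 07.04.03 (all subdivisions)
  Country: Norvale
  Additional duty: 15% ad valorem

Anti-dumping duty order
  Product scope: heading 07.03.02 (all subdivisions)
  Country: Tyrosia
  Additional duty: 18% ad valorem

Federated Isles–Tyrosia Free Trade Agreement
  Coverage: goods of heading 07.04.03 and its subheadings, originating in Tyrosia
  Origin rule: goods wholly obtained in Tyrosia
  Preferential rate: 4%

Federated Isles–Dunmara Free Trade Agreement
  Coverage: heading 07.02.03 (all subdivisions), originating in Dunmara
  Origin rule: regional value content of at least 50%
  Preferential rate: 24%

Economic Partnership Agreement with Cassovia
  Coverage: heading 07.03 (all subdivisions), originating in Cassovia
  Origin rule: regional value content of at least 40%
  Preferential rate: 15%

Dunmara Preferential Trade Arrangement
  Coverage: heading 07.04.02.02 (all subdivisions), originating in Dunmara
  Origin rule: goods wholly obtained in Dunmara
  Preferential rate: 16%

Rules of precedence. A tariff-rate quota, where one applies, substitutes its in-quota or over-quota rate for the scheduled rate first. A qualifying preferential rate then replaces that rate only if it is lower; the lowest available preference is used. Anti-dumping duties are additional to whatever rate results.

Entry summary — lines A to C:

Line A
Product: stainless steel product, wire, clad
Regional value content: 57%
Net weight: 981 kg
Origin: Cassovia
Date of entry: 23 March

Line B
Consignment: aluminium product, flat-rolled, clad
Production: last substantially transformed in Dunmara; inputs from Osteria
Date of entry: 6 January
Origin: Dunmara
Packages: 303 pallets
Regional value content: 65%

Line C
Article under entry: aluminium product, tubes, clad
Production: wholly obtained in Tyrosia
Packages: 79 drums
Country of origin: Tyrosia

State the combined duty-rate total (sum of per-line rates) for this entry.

29%

Line A: stainless steel → 07.03; wire → 07.03.02; clad → 07.03.02.01. Scheduled 27%. Cassovia agreement on 07.03: RVC ≥ 40% → 15% available; preferential 15%. → 15%.
Line B: aluminium → 07.04; flat-rolled → 07.04.03; clad → 07.04.03.01. Scheduled 2%. Dunmara agreement on 07.02.03: 07.04.03.01 not covered; Dunmara agreement on 07.04.02.02: 07.04.03.01 not covered. → 2%.
Line C: aluminium → 07.04; tubes → 07.04.01; clad → 07.04.01.02. Scheduled 12%. Tyrosia agreement on 07.04.03: 07.04.01.02 not covered. → 12%.
Sum: 15% + 2% + 12% = 29%.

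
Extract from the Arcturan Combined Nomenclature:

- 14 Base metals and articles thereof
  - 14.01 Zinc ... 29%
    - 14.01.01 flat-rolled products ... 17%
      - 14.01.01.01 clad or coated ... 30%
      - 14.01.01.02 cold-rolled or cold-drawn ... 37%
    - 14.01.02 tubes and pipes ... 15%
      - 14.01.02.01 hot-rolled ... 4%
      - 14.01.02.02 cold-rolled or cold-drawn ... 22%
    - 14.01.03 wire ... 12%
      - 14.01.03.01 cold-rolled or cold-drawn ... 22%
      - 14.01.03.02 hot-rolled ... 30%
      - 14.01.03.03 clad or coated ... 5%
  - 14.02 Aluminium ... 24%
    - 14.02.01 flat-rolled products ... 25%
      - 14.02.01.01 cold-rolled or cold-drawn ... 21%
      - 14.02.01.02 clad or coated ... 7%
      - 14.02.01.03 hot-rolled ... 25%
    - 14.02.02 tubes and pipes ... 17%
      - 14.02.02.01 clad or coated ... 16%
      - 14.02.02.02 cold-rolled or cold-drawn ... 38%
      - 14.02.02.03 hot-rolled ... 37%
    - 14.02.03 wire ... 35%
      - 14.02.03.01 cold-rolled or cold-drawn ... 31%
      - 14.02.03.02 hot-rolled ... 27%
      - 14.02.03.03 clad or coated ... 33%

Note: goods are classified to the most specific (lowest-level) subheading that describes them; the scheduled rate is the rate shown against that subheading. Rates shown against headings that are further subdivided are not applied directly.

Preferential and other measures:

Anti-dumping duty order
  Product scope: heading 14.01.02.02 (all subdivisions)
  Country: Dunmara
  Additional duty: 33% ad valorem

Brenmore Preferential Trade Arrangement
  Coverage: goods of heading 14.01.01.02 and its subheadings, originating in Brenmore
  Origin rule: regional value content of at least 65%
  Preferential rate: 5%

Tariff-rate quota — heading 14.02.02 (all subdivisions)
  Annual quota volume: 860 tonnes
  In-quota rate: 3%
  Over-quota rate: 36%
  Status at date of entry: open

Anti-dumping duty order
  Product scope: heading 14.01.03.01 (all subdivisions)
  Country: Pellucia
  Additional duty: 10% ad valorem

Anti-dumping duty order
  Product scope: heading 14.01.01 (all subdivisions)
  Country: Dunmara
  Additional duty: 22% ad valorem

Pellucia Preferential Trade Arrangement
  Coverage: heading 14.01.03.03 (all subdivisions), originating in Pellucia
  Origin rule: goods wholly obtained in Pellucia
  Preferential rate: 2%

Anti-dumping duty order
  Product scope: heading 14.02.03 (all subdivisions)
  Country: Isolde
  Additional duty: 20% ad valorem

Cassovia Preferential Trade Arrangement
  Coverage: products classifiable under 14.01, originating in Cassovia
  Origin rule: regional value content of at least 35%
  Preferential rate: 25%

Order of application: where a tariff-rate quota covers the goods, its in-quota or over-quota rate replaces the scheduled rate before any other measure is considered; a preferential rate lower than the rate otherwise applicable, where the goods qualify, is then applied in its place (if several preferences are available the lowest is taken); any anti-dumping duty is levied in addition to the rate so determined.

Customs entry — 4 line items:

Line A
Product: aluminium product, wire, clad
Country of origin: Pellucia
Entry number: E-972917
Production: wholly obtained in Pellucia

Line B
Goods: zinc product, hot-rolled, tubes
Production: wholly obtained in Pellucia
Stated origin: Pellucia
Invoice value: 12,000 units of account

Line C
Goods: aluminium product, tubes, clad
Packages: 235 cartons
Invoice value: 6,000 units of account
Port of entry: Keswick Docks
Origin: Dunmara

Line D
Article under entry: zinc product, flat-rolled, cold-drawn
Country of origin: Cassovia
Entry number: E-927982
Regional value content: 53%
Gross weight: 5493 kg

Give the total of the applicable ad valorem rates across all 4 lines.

Line A: aluminium → 14.02; wire → 14.02.03; clad → 14.02.03.03. Scheduled 33%. Pellucia agreement on 14.01.03.03: 14.02.03.03 not covered. → 33%.
Line B: zinc → 14.01; tubes → 14.01.02; hot-rolled → 14.01.02.01. Scheduled 4%. Pellucia agreement on 14.01.03.03: 14.01.02.01 not covered. → 4%.
Line C: aluminium → 14.02; tubes → 14.02.02; clad → 14.02.02.01. Scheduled 16%. quota on 14.02.02 open → in-quota 3%. → 3%.
Line D: zinc → 14.01; flat-rolled → 14.01.01; cold-drawn → 14.01.01.02. Scheduled 37%. Cassovia agreement on 14.01: RVC ≥ 35% → 25% available; preferential 25%. → 25%.
Sum: 33% + 4% + 3% + 25% = 65%.

65%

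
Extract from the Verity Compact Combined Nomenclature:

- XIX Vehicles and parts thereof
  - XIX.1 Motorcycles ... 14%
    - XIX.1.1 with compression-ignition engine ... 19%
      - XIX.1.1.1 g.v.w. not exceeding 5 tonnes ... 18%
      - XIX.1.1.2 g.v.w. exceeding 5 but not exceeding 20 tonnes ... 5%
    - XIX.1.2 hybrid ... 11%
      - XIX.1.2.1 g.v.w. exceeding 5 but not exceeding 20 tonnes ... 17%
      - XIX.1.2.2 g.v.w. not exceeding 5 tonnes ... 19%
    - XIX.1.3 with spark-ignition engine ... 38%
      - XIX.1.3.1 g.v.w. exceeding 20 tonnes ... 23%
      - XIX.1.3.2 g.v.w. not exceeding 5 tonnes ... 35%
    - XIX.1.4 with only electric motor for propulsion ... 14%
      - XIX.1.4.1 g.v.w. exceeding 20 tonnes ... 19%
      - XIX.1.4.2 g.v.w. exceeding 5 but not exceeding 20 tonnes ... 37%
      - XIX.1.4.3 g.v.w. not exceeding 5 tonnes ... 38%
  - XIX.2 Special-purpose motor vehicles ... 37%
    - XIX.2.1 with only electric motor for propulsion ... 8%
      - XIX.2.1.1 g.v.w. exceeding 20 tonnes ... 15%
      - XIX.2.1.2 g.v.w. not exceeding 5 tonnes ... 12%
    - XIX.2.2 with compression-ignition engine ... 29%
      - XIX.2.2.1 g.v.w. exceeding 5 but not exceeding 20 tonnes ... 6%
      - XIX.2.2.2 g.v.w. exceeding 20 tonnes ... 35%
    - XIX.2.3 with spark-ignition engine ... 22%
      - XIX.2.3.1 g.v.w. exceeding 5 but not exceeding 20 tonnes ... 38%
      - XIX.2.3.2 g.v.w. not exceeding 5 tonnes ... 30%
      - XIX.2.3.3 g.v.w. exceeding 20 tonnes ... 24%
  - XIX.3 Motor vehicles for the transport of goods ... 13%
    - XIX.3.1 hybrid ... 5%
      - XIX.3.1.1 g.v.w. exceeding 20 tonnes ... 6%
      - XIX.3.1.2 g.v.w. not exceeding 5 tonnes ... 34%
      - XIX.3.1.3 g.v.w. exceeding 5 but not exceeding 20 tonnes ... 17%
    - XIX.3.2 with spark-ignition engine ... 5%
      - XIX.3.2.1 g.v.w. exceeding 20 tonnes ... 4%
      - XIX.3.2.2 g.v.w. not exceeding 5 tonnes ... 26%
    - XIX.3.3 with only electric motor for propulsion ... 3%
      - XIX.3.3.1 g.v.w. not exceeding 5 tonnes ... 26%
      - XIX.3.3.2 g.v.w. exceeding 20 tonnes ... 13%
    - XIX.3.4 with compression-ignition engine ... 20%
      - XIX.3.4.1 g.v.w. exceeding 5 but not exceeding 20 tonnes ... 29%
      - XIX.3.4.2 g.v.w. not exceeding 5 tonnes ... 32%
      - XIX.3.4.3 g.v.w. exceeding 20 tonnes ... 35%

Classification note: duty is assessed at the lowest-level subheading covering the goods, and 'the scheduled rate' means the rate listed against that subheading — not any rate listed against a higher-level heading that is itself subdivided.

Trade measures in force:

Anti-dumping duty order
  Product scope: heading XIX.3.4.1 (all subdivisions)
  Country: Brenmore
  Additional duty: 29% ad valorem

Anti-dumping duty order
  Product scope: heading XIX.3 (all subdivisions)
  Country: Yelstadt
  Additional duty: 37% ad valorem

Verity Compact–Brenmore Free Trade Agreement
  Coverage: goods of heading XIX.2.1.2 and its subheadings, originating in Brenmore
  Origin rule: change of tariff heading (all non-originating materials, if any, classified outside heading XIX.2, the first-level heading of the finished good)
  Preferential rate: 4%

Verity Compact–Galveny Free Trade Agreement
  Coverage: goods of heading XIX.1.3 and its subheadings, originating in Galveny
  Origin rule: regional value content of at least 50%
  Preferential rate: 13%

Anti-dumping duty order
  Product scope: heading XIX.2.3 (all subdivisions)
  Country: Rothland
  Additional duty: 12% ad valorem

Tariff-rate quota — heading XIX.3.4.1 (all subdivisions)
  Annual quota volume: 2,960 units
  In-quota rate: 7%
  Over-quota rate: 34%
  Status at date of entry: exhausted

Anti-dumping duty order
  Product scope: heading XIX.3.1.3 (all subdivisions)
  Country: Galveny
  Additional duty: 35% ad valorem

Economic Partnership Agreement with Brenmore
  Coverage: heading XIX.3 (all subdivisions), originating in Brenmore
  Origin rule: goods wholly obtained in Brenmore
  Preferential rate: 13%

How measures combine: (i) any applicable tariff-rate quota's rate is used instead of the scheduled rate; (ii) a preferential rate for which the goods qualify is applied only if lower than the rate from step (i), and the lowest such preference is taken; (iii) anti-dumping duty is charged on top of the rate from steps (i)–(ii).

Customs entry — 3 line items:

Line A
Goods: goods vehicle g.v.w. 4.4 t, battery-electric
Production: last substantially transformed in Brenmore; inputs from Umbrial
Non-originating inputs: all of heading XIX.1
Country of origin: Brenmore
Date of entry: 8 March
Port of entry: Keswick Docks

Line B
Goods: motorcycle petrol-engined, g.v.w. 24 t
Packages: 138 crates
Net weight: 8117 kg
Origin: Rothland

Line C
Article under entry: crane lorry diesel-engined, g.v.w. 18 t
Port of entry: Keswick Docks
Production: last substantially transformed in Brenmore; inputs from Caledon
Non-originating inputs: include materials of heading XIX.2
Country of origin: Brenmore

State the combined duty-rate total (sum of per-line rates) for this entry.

Line A: goods vehicle → XIX.3; battery-electric → XIX.3.3; g.v.w. 4.4 t → XIX.3.3.1. Scheduled 26%. Brenmore agreement on XIX.2.1.2: XIX.3.3.1 not covered; Brenmore agreement on XIX.3: not wholly obtained. → 26%.
Line B: motorcycle → XIX.1; petrol-engined → XIX.1.3; g.v.w. 24 t → XIX.1.3.1. Scheduled 23%. No special measure applies. → 23%.
Line C: crane lorry → XIX.2; diesel-engined → XIX.2.2; g.v.w. 18 t → XIX.2.2.1. Scheduled 6%. Brenmore agreement on XIX.2.1.2: XIX.2.2.1 not covered; Brenmore agreement on XIX.3: XIX.2.2.1 not covered. → 6%.
Sum: 26% + 23% + 6% = 55%.

55%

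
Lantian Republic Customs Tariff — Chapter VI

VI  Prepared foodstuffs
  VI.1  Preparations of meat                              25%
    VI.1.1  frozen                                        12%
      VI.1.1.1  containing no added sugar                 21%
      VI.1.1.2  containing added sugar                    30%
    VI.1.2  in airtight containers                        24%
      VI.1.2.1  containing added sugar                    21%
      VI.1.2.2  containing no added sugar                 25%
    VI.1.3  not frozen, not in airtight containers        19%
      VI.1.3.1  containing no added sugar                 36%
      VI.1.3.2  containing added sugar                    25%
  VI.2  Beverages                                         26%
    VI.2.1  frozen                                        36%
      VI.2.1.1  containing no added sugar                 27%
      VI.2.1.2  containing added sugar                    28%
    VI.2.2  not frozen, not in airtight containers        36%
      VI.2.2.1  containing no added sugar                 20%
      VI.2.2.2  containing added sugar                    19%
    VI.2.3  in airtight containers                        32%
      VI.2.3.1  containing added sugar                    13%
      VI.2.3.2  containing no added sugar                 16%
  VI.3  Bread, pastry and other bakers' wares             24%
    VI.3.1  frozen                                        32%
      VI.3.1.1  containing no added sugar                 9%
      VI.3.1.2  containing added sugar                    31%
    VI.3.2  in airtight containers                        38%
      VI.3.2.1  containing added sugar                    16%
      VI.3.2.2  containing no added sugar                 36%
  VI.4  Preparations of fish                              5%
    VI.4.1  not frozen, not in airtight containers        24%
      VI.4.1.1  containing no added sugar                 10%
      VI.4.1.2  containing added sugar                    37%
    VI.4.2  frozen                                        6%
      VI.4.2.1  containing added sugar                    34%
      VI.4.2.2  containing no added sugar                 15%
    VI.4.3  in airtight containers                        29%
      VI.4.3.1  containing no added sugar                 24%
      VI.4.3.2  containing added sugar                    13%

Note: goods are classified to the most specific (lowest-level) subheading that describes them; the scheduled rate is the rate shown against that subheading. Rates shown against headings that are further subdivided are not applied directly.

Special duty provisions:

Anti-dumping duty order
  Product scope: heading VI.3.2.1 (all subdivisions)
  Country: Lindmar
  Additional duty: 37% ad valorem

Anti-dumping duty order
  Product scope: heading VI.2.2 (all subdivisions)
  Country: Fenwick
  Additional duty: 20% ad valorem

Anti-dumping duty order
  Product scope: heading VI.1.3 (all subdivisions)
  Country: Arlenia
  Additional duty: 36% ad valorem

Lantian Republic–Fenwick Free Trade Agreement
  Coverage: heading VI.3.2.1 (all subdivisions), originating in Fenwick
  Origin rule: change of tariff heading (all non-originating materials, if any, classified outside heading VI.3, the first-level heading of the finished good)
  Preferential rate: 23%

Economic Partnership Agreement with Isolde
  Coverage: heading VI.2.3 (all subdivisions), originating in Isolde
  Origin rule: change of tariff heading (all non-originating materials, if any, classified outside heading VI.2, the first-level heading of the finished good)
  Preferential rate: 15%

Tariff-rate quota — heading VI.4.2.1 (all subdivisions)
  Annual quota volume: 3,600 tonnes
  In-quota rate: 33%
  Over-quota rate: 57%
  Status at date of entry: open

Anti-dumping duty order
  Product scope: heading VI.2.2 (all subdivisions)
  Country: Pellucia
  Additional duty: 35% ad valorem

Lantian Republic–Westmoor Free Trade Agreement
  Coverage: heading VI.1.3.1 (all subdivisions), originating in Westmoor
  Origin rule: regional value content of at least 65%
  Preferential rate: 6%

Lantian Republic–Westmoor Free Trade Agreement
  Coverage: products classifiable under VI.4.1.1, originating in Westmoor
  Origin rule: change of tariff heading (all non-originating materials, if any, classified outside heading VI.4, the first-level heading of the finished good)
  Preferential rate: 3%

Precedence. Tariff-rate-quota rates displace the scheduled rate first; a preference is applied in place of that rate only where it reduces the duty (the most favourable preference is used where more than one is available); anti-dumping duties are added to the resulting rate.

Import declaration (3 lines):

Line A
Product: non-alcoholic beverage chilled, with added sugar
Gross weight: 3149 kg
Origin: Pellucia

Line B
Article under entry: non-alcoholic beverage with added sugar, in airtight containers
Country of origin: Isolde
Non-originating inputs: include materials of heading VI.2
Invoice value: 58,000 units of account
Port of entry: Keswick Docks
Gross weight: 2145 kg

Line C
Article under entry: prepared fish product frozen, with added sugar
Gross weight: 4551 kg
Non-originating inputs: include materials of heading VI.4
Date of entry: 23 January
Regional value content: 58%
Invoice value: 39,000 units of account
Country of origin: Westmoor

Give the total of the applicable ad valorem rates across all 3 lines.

100%

Line A: non-alcoholic beverage → VI.2; chilled → VI.2.2; with added sugar → VI.2.2.2. Scheduled 19%. anti-dumping (Pellucia, VI.2.2): +35%; total 19% + 35% = 54%. → 54%.
Line B: non-alcoholic beverage → VI.2; in airtight containers → VI.2.3; with added sugar → VI.2.3.1. Scheduled 13%. Isolde agreement on VI.2.3: CTH not met. → 13%.
Line C: prepared fish product → VI.4; frozen → VI.4.2; with added sugar → VI.4.2.1. Scheduled 34%. quota on VI.4.2.1 open → in-quota 33%; Westmoor agreement on VI.1.3.1: VI.4.2.1 not covered; Westmoor agreement on VI.4.1.1: VI.4.2.1 not covered. → 33%.
Sum: 54% + 13% + 33% = 100%.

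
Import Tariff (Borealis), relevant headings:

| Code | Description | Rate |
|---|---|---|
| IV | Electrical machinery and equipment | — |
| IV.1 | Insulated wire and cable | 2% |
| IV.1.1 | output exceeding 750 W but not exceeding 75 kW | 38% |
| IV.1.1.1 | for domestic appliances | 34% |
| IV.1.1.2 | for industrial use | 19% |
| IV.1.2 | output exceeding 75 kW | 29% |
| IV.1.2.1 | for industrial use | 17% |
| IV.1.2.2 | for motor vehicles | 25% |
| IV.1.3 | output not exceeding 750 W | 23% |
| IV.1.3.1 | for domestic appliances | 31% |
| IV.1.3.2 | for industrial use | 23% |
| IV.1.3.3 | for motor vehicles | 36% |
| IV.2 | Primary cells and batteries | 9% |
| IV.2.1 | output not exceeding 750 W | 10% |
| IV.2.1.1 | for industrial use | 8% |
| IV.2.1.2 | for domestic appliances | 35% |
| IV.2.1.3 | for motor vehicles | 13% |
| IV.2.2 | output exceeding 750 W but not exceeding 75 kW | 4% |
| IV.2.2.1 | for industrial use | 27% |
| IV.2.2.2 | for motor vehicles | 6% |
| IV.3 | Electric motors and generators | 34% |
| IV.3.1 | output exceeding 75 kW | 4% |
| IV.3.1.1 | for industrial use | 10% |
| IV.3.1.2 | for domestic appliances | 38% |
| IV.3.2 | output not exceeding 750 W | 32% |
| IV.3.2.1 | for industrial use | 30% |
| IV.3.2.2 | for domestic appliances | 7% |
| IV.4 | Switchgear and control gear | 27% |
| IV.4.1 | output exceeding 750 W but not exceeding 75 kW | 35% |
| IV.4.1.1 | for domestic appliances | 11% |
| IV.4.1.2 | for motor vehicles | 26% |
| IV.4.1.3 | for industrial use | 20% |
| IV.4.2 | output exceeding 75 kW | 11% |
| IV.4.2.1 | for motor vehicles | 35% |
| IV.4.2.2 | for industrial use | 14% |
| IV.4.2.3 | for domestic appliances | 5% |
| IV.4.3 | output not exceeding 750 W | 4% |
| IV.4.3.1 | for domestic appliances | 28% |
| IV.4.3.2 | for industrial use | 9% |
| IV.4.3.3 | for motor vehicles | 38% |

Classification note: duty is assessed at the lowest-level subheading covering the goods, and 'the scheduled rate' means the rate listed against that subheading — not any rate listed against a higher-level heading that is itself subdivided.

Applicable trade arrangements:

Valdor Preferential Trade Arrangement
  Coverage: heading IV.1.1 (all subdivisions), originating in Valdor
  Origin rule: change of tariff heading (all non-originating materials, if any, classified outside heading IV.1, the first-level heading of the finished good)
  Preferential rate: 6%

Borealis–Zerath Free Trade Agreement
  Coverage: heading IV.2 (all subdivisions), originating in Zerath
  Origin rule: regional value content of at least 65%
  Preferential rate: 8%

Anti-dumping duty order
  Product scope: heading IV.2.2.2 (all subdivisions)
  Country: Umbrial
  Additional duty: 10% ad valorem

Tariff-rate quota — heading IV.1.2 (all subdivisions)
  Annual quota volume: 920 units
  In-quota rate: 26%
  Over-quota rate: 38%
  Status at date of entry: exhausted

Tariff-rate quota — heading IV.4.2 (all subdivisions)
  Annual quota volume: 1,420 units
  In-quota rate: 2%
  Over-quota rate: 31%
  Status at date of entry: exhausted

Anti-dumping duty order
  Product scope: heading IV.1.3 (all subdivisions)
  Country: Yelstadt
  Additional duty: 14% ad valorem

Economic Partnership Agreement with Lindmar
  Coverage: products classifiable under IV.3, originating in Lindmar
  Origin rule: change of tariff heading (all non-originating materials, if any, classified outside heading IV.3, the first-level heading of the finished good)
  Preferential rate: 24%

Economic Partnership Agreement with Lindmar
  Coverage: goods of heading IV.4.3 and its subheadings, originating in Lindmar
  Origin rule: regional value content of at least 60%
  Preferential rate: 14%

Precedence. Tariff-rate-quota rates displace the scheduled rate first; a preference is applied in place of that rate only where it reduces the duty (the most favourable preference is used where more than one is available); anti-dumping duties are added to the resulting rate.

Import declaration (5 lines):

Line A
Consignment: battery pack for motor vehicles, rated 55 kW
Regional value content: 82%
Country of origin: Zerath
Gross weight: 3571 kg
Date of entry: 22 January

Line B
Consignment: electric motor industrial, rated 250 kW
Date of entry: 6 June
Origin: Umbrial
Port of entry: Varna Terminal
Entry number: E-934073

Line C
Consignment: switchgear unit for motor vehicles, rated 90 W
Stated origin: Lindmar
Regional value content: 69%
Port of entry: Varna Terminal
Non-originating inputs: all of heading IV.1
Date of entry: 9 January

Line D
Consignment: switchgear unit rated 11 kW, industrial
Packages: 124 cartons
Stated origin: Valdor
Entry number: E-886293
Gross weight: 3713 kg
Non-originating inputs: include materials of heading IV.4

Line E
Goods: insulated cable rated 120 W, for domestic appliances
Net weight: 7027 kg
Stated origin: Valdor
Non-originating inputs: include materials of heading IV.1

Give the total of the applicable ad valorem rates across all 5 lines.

Line A: battery pack → IV.2; rated 55 kW → IV.2.2; for motor vehicles → IV.2.2.2. Scheduled 6%. Zerath agreement on IV.2: RVC ≥ 65% → 8% available; preference 8% not lower than 6% → no reduction. → 6%.
Line B: electric motor → IV.3; rated 250 kW → IV.3.1; industrial → IV.3.1.1. Scheduled 10%. No special measure applies. → 10%.
Line C: switchgear unit → IV.4; rated 90 W → IV.4.3; for motor vehicles → IV.4.3.3. Scheduled 38%. Lindmar agreement on IV.3: IV.4.3.3 not covered; Lindmar agreement on IV.4.3: RVC ≥ 60% → 14% available; preferential 14%. → 14%.
Line D: switchgear unit → IV.4; rated 11 kW → IV.4.1; industrial → IV.4.1.3. Scheduled 20%. Valdor agreement on IV.1.1: IV.4.1.3 not covered. → 20%.
Line E: insulated cable → IV.1; rated 120 W → IV.1.3; for domestic appliances → IV.1.3.1. Scheduled 31%. Valdor agreement on IV.1.1: IV.1.3.1 not covered. → 31%.
Sum: 6% + 10% + 14% + 20% + 31% = 81%.

81%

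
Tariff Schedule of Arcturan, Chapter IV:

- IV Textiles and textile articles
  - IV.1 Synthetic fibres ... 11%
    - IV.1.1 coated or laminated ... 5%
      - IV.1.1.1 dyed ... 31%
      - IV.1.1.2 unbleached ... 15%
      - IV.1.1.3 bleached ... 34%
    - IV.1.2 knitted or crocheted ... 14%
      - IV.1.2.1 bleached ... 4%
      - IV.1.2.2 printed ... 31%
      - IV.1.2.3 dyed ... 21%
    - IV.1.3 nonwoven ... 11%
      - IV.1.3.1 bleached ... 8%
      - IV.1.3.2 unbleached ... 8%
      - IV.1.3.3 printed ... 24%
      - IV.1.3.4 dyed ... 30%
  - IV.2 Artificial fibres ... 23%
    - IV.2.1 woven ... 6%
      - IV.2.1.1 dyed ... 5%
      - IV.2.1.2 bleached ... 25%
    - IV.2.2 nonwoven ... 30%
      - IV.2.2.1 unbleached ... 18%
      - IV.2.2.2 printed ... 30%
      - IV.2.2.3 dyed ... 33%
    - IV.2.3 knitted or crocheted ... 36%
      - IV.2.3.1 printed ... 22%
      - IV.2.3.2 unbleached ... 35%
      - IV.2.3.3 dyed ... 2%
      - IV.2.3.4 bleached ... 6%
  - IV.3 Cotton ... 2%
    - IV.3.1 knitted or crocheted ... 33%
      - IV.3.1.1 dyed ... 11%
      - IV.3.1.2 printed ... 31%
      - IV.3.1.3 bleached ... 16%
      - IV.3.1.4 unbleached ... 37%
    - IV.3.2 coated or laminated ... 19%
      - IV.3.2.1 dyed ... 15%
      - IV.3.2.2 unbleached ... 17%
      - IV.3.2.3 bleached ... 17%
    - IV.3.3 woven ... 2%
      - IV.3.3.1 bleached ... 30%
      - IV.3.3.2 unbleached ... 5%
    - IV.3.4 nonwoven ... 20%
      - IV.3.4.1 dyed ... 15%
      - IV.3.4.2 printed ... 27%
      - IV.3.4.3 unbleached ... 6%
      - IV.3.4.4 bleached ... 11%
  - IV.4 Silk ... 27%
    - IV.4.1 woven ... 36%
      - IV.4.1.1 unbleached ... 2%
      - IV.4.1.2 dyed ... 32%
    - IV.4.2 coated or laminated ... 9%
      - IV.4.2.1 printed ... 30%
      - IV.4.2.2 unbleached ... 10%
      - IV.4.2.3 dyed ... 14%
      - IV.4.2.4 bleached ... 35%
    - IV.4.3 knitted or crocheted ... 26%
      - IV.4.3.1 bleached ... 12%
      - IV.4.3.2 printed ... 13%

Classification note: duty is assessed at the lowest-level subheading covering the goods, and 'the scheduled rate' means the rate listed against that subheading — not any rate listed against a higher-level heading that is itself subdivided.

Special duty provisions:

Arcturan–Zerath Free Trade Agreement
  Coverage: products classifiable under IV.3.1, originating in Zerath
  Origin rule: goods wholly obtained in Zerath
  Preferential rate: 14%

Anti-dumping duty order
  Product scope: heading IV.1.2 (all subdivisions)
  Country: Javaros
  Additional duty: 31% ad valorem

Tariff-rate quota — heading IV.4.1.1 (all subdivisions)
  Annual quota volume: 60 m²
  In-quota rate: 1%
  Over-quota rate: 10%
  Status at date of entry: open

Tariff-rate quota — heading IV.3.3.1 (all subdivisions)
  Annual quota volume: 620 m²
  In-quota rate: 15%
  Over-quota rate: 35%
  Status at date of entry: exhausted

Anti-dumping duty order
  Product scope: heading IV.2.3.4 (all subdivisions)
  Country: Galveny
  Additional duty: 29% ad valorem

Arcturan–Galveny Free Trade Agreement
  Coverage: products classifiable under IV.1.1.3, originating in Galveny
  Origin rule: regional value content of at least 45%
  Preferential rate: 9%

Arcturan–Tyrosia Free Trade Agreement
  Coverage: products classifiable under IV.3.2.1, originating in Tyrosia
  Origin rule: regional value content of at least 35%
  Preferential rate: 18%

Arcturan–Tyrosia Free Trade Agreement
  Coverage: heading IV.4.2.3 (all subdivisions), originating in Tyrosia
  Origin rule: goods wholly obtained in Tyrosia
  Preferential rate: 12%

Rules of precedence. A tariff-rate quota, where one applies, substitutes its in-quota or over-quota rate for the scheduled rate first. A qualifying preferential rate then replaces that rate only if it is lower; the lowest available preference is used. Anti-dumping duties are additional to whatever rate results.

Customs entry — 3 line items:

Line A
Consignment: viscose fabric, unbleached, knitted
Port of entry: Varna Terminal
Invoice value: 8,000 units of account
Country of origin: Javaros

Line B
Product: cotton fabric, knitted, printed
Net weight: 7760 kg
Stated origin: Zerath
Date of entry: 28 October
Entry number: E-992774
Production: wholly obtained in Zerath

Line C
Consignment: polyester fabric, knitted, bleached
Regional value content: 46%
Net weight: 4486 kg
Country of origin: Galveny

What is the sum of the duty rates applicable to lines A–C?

Line A: viscose → IV.2; knitted → IV.2.3; unbleached → IV.2.3.2. Scheduled 35%. No special measure applies. → 35%.
Line B: cotton → IV.3; knitted → IV.3.1; printed → IV.3.1.2. Scheduled 31%. Zerath agreement on IV.3.1: wholly obtained → 14% available; preferential 14%. → 14%.
Line C: polyester → IV.1; knitted → IV.1.2; bleached → IV.1.2.1. Scheduled 4%. Galveny agreement on IV.1.1.3: IV.1.2.1 not covered. → 4%.
Sum: 35% + 14% + 4% = 53%.

53%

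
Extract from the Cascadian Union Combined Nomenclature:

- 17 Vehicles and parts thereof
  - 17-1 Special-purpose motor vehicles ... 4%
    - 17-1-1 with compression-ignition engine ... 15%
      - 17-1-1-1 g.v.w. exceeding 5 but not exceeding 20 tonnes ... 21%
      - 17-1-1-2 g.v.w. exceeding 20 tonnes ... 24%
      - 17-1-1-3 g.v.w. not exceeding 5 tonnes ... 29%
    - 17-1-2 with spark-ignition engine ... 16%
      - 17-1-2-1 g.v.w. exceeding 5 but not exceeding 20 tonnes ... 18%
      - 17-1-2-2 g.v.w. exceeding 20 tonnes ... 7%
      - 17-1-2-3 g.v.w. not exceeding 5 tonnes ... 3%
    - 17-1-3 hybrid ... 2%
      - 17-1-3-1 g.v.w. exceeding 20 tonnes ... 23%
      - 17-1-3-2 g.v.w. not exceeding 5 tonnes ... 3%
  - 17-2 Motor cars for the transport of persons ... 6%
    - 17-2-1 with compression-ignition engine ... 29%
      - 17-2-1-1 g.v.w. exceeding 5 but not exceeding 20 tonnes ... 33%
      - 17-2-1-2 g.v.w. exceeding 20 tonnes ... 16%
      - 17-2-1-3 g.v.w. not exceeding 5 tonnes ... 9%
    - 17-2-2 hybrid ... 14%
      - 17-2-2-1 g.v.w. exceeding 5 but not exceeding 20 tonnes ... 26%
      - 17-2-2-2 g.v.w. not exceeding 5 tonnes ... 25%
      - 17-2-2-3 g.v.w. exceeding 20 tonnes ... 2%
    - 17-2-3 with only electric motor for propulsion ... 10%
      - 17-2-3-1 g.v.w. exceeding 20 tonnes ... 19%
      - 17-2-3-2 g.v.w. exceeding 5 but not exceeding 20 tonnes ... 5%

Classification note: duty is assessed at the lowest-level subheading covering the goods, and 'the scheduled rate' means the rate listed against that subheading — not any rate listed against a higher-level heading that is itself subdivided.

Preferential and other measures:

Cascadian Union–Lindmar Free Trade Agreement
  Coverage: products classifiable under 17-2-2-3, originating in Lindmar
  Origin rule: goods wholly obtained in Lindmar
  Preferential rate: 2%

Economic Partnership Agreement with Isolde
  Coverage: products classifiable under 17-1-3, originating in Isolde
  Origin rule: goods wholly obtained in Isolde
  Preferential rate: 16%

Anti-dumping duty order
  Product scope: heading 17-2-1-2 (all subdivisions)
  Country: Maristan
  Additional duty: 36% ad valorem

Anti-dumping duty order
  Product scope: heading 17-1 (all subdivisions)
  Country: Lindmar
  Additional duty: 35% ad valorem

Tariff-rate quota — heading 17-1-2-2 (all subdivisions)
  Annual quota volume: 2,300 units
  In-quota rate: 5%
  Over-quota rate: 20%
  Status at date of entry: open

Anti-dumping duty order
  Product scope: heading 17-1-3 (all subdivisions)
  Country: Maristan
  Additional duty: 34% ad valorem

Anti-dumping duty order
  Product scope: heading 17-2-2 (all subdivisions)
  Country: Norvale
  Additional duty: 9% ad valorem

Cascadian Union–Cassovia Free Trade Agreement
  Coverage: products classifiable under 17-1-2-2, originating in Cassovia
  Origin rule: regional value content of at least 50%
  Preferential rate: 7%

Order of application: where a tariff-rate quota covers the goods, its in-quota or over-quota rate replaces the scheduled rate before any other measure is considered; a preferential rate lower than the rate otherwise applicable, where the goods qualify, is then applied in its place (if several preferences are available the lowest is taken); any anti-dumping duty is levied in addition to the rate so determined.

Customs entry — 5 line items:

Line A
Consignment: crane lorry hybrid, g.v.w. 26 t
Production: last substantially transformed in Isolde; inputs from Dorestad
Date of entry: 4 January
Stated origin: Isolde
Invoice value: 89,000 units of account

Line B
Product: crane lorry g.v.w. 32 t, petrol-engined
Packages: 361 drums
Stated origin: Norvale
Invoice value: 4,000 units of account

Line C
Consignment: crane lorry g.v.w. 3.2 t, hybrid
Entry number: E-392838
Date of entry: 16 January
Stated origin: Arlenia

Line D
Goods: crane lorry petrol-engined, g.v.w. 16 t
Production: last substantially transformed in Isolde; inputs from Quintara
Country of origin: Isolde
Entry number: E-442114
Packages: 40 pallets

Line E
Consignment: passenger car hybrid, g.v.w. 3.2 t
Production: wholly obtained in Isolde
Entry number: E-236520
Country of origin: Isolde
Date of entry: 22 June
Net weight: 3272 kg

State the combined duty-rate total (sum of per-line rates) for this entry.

74%

Line A: crane lorry → 17-1; hybrid → 17-1-3; g.v.w. 26 t → 17-1-3-1. Scheduled 23%. Isolde agreement on 17-1-3: not wholly obtained. → 23%.
Line B: crane lorry → 17-1; petrol-engined → 17-1-2; g.v.w. 32 t → 17-1-2-2. Scheduled 7%. quota on 17-1-2-2 open → in-quota 5%. → 5%.
Line C: crane lorry → 17-1; hybrid → 17-1-3; g.v.w. 3.2 t → 17-1-3-2. Scheduled 3%. No special measure applies. → 3%.
Line D: crane lorry → 17-1; petrol-engined → 17-1-2; g.v.w. 16 t → 17-1-2-1. Scheduled 18%. Isolde agreement on 17-1-3: 17-1-2-1 not covered. → 18%.
Line E: passenger car → 17-2; hybrid → 17-2-2; g.v.w. 3.2 t → 17-2-2-2. Scheduled 25%. Isolde agreement on 17-1-3: 17-2-2-2 not covered. → 25%.
Sum: 23% + 5% + 3% + 18% + 25% = 74%.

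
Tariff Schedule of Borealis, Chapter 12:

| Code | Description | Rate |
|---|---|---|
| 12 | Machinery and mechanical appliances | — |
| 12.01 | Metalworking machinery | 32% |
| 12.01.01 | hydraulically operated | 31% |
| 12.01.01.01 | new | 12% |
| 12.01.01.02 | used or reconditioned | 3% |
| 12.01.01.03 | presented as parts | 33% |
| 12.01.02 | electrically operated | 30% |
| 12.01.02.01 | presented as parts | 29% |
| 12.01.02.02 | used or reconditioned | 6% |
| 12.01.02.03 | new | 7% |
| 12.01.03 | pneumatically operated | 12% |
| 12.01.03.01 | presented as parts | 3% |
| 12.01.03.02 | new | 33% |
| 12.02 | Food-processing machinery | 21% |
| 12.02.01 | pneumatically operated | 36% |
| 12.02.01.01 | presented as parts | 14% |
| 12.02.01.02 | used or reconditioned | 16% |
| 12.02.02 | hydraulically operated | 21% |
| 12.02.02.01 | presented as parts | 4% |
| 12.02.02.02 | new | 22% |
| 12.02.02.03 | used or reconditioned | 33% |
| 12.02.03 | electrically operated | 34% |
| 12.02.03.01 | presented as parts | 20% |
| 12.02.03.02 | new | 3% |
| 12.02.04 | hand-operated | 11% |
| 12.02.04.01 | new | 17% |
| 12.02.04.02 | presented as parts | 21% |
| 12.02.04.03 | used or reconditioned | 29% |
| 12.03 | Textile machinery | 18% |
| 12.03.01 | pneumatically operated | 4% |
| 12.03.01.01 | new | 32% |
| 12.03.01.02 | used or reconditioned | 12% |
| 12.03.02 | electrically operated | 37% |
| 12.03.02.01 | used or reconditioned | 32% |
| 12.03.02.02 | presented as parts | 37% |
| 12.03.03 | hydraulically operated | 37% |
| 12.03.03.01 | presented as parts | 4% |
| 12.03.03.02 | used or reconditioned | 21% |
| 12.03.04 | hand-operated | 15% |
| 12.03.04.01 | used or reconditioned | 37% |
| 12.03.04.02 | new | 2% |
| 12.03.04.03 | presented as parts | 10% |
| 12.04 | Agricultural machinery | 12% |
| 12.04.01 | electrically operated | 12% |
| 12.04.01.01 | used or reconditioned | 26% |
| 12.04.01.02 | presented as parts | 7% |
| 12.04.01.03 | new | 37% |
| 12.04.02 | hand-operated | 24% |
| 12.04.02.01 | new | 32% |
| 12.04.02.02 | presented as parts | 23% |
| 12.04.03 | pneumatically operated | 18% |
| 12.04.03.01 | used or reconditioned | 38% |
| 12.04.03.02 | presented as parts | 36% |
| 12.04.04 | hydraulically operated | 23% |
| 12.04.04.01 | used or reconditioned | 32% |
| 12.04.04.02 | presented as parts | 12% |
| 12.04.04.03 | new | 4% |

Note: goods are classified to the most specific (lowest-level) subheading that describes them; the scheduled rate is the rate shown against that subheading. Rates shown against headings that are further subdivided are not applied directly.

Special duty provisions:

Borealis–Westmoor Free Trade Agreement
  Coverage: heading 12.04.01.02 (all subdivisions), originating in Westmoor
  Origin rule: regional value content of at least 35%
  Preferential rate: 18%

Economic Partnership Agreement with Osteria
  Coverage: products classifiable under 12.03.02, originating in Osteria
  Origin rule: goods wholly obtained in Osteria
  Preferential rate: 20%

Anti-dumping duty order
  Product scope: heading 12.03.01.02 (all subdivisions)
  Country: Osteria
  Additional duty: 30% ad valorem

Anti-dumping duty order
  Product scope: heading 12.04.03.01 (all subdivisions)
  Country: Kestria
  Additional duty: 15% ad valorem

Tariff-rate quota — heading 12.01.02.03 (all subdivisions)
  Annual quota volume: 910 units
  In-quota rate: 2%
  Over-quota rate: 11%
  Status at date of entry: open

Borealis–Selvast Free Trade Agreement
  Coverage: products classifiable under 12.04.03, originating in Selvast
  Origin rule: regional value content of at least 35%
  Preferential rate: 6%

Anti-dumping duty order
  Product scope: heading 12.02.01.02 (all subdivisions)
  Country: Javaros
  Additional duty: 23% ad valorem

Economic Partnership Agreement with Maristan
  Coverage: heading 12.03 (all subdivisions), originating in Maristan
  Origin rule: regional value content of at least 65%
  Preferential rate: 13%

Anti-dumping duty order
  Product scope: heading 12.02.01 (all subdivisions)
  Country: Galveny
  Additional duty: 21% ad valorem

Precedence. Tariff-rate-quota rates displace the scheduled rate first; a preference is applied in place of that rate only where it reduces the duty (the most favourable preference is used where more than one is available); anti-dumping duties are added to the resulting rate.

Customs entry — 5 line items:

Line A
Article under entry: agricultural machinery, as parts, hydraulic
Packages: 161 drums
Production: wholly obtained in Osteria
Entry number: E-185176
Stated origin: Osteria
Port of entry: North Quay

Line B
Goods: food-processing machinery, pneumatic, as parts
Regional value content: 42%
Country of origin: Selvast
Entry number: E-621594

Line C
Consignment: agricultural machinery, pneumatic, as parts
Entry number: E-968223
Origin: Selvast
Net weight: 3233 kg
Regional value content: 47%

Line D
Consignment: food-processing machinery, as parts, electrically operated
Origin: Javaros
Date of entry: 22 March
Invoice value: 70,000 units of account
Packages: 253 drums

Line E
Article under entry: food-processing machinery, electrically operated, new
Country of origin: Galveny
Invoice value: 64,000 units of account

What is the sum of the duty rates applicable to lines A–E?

55%

Line A: agricultural → 12.04; hydraulic → 12.04.04; as parts → 12.04.04.02. Scheduled 12%. Osteria agreement on 12.03.02: 12.04.04.02 not covered. → 12%.
Line B: food-processing → 12.02; pneumatic → 12.02.01; as parts → 12.02.01.01. Scheduled 14%. Selvast agreement on 12.04.03: 12.02.01.01 not covered. → 14%.
Line C: agricultural → 12.04; pneumatic → 12.04.03; as parts → 12.04.03.02. Scheduled 36%. Selvast agreement on 12.04.03: RVC ≥ 35% → 6% available; preferential 6%. → 6%.
Line D: food-processing → 12.02; electrically operated → 12.02.03; as parts → 12.02.03.01. Scheduled 20%. No special measure applies. → 20%.
Line E: food-processing → 12.02; electrically operated → 12.02.03; new → 12.02.03.02. Scheduled 3%. No special measure applies. → 3%.
Sum: 12% + 14% + 6% + 20% + 3% = 55%.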